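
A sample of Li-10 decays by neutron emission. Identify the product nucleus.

Neutron emission: mass number changes by -1, atomic number by +0.
A: 10 − 1 = 9; Z: 3 = 3.
Z = 3 is lithium, so the daughter is Li-9.

Li-9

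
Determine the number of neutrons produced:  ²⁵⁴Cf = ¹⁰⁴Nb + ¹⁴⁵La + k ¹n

5

Conserve mass number: 254 = 104 + 145 + k, so k = 254 − 249 = 5.
Check atomic number: 98 = 41 + 57 + 0 = 98. ✓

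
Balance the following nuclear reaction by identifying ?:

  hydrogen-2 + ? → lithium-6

alpha particle

Conserve mass number: 2 + A = 6, so A = 4.
Conserve atomic number: 1 + Z = 3, so Z = 2.
A = 4 and Z = 2 is helium-4 — an alpha particle.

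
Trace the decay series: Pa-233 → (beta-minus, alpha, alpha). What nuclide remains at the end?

Ra-225

Start: (A, Z) = (233, 91).
After β⁻: (233, 92).
After α: (229, 90).
After α: (225, 88).
Z = 88 is radium.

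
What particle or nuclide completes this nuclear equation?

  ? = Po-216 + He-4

Rn-220

Conserve mass number: A = 216 + 4, so A = 220.
Conserve atomic number: Z = 84 + 2, so Z = 86.
Z = 86 is radon, so the species is Rn-220.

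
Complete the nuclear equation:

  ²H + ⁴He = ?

Conserve mass number: 2 + 4 = A, so A = 6.
Conserve atomic number: 1 + 2 = Z, so Z = 3.
Z = 3 is lithium, so the species is ⁶Li.

Li-6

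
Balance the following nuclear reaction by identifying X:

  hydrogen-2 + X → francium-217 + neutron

Rn-216

Conserve mass number: 2 + A = 217 + 1, so A = 216.
Conserve atomic number: 1 + Z = 87 + 0, so Z = 86.
Z = 86 is radon, so the species is radon-216.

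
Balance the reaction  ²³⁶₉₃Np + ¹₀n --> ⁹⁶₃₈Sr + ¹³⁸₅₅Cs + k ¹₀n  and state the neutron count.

Conserve mass number: 237 = 96 + 138 + k, so k = 237 − 234 = 3.
Check atomic number: 93 = 38 + 55 + 0 = 93. ✓

3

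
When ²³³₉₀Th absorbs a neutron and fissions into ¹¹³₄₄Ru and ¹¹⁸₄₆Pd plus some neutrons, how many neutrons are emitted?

3

Conserve mass number: 234 = 113 + 118 + k, so k = 234 − 231 = 3.
Check atomic number: 90 = 44 + 46 + 0 = 90. ✓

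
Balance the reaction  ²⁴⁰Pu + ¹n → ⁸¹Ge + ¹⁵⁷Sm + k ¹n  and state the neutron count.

3

Conserve mass number: 241 = 81 + 157 + k, so k = 241 − 238 = 3.
Check atomic number: 94 = 32 + 62 + 0 = 94. ✓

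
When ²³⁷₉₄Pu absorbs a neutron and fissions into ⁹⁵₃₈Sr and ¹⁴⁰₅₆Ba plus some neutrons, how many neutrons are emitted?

3

Conserve mass number: 238 = 95 + 140 + k, so k = 238 − 235 = 3.
Check atomic number: 94 = 38 + 56 + 0 = 94. ✓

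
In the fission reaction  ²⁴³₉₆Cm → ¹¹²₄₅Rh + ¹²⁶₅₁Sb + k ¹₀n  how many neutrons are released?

Conserve mass number: 243 = 112 + 126 + k, so k = 243 − 238 = 5.
Check atomic number: 96 = 45 + 51 + 0 = 96. ✓

5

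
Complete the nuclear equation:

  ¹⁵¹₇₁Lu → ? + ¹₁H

Yb-150

Conserve mass number: 151 = A + 1, so A = 150.
Conserve atomic number: 71 = Z + 1, so Z = 70.
Z = 70 is ytterbium, so the species is ¹⁵⁰₇₀Yb.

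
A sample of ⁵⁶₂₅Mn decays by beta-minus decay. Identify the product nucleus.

Fe-56

Beta-minus decay: mass number changes by +0, atomic number by +1.
A: 56 = 56; Z: 25 + 1 = 26.
Z = 26 is iron, so the daughter is ⁵⁶₂₆Fe.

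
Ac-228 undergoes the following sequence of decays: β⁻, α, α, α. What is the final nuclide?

Start: (A, Z) = (228, 89).
After β⁻: (228, 90).
After α: (224, 88).
After α: (220, 86).
After α: (216, 84).
Z = 84 is polonium.

Po-216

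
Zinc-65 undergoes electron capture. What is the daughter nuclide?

Electron capture: mass number changes by +0, atomic number by -1.
A: 65 = 65; Z: 30 − 1 = 29.
Z = 29 is copper, so the daughter is copper-65.

Cu-65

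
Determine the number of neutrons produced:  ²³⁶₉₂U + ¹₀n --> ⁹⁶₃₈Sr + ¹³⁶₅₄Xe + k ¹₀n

Conserve mass number: 237 = 96 + 136 + k, so k = 237 − 232 = 5.
Check atomic number: 92 = 38 + 54 + 0 = 92. ✓

5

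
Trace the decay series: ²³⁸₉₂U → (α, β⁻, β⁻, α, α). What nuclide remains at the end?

Start: (A, Z) = (238, 92).
After α: (234, 90).
After β⁻: (234, 91).
After β⁻: (234, 92).
After α: (230, 90).
After α: (226, 88).
Z = 88 is radium.

Ra-226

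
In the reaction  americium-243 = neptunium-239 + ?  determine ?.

Conserve mass number: 243 = 239 + A, so A = 4.
Conserve atomic number: 95 = 93 + Z, so Z = 2.
A = 4 and Z = 2 is helium-4 — an alpha particle.

alpha particle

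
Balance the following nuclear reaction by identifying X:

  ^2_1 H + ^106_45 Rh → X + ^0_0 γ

Pd-108

Conserve mass number: 2 + 106 = A + 0, so A = 108.
Conserve atomic number: 1 + 45 = Z + 0, so Z = 46.
Z = 46 is palladium, so the species is ^108_46 Pd.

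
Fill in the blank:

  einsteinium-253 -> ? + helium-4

Bk-249

Conserve mass number: 253 = A + 4, so A = 249.
Conserve atomic number: 99 = Z + 2, so Z = 97.
Z = 97 is berkelium, so the species is berkelium-249.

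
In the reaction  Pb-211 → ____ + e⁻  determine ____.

Conserve mass number: 211 = A + 0, so A = 211.
Conserve atomic number: 82 = Z − 1, so Z = 83.
Z = 83 is bismuth, so the species is Bi-211.

Bi-211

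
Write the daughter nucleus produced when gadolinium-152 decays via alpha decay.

Sm-148

Alpha decay: mass number changes by -4, atomic number by -2.
A: 152 − 4 = 148; Z: 64 − 2 = 62.
Z = 62 is samarium, so the daughter is samarium-148.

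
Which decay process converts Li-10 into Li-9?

neutron emission

ΔA = 9 − 10 = -1; ΔZ = 3 − 3 = +0.
A drops by 1 with Z unchanged — a neutron was emitted.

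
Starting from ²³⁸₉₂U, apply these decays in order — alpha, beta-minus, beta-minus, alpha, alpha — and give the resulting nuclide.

Start: (A, Z) = (238, 92).
After α: (234, 90).
After β⁻: (234, 91).
After β⁻: (234, 92).
After α: (230, 90).
After α: (226, 88).
Z = 88 is radium.

Ra-226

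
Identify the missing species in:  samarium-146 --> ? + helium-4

Conserve mass number: 146 = A + 4, so A = 142.
Conserve atomic number: 62 = Z + 2, so Z = 60.
Z = 60 is neodymium, so the species is neodymium-142.

Nd-142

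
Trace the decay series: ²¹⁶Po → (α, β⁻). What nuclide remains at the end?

Start: (A, Z) = (216, 84).
After α: (212, 82).
After β⁻: (212, 83).
Z = 83 is bismuth.

Bi-212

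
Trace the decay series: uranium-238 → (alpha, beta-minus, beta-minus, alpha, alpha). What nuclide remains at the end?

Start: (A, Z) = (238, 92).
After α: (234, 90).
After β⁻: (234, 91).
After β⁻: (234, 92).
After α: (230, 90).
After α: (226, 88).
Z = 88 is radium.

Ra-226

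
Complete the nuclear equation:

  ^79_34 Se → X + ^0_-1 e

Br-79

Conserve mass number: 79 = A + 0, so A = 79.
Conserve atomic number: 34 = Z − 1, so Z = 35.
Z = 35 is bromine, so the species is ^79_35 Br.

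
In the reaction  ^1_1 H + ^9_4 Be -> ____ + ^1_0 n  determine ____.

B-9

Conserve mass number: 1 + 9 = A + 1, so A = 9.
Conserve atomic number: 1 + 4 = Z + 0, so Z = 5.
Z = 5 is boron, so the species is ^9_5 B.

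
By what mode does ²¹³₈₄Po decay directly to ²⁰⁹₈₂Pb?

ΔA = 209 − 213 = -4; ΔZ = 82 − 84 = -2.
A drops by 4 and Z drops by 2 — the signature of alpha emission.

alpha decay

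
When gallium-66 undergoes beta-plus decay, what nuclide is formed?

Zn-66

Beta-plus decay: mass number changes by +0, atomic number by -1.
A: 66 = 66; Z: 31 − 1 = 30.
Z = 30 is zinc, so the daughter is zinc-66.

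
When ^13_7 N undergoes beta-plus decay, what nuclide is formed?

C-13

Beta-plus decay: mass number changes by +0, atomic number by -1.
A: 13 = 13; Z: 7 − 1 = 6.
Z = 6 is carbon, so the daughter is ^13_6 C.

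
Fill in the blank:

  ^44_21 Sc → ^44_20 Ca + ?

Conserve mass number: 44 = 44 + A, so A = 0.
Conserve atomic number: 21 = 20 + Z, so Z = 1.
A = 0 and Z = 1 is ^0_1 e — a positron.

positron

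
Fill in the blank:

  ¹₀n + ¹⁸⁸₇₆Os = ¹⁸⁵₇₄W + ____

alpha particle

Conserve mass number: 1 + 188 = 185 + A, so A = 4.
Conserve atomic number: 0 + 76 = 74 + Z, so Z = 2.
A = 4 and Z = 2 is ⁴₂He — an alpha particle.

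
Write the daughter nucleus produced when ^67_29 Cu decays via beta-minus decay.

Zn-67

Beta-minus decay: mass number changes by +0, atomic number by +1.
A: 67 = 67; Z: 29 + 1 = 30.
Z = 30 is zinc, so the daughter is ^67_30 Zn.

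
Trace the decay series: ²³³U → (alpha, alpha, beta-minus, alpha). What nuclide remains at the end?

Start: (A, Z) = (233, 92).
After α: (229, 90).
After α: (225, 88).
After β⁻: (225, 89).
After α: (221, 87).
Z = 87 is francium.

Fr-221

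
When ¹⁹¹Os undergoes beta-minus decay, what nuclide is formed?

Ir-191

Beta-minus decay: mass number changes by +0, atomic number by +1.
A: 191 = 191; Z: 76 + 1 = 77.
Z = 77 is iridium, so the daughter is ¹⁹¹Ir.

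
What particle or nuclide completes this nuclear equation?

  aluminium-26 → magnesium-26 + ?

positron

Conserve mass number: 26 = 26 + A, so A = 0.
Conserve atomic number: 13 = 12 + Z, so Z = 1.
A = 0 and Z = 1 is e⁺ — a positron.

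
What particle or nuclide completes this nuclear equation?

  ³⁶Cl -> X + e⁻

Conserve mass number: 36 = A + 0, so A = 36.
Conserve atomic number: 17 = Z − 1, so Z = 18.
Z = 18 is argon, so the species is ³⁶Ar.

Ar-36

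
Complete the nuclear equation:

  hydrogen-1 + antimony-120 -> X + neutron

Te-120

Conserve mass number: 1 + 120 = A + 1, so A = 120.
Conserve atomic number: 1 + 51 = Z + 0, so Z = 52.
Z = 52 is tellurium, so the species is tellurium-120.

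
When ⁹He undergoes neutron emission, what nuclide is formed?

He-8

Neutron emission: mass number changes by -1, atomic number by +0.
A: 9 − 1 = 8; Z: 2 = 2.
Z = 2 is helium, so the daughter is ⁸He.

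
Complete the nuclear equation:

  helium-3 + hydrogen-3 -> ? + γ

Conserve mass number: 3 + 3 = A + 0, so A = 6.
Conserve atomic number: 2 + 1 = Z + 0, so Z = 3.
Z = 3 is lithium, so the species is lithium-6.

Li-6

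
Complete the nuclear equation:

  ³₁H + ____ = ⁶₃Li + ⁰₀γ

He-3

Conserve mass number: 3 + A = 6 + 0, so A = 3.
Conserve atomic number: 1 + Z = 3 + 0, so Z = 2.
Z = 2 is helium, so the species is ³₂He.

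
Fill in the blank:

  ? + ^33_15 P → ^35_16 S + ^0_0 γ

Conserve mass number: A + 33 = 35 + 0, so A = 2.
Conserve atomic number: Z + 15 = 16 + 0, so Z = 1.
A = 2 and Z = 1 is ^2_1 H — a deuteron.

deuteron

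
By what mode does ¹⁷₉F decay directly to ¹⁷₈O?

ΔA = 17 − 17 = 0; ΔZ = 8 − 9 = -1.
A is unchanged and Z drops by 1 — a proton has become a neutron (β⁺ emission or electron capture).

beta-plus decay or electron capture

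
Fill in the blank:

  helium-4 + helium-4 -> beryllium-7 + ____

neutron

Conserve mass number: 4 + 4 = 7 + A, so A = 1.
Conserve atomic number: 2 + 2 = 4 + Z, so Z = 0.
A = 1 and Z = 0 is neutron — a neutron.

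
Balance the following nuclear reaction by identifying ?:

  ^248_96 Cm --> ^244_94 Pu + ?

alpha particle

Conserve mass number: 248 = 244 + A, so A = 4.
Conserve atomic number: 96 = 94 + Z, so Z = 2.
A = 4 and Z = 2 is ^4_2 He — an alpha particle.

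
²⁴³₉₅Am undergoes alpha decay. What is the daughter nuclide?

Np-239

Alpha decay: mass number changes by -4, atomic number by -2.
A: 243 − 4 = 239; Z: 95 − 2 = 93.
Z = 93 is neptunium, so the daughter is ²³⁹₉₃Np.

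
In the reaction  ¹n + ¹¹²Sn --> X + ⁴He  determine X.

Cd-109

Conserve mass number: 1 + 112 = A + 4, so A = 109.
Conserve atomic number: 0 + 50 = Z + 2, so Z = 48.
Z = 48 is cadmium, so the species is ¹⁰⁹Cd.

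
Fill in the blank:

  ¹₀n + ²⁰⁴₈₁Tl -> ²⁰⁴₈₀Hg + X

Conserve mass number: 1 + 204 = 204 + A, so A = 1.
Conserve atomic number: 0 + 81 = 80 + Z, so Z = 1.
A = 1 and Z = 1 is ¹₁H — a proton.

proton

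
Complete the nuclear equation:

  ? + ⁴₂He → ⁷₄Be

Conserve mass number: A + 4 = 7, so A = 3.
Conserve atomic number: Z + 2 = 4, so Z = 2.
Z = 2 is helium, so the species is ³₂He.

He-3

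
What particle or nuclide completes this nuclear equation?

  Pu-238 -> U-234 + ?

Conserve mass number: 238 = 234 + A, so A = 4.
Conserve atomic number: 94 = 92 + Z, so Z = 2.
A = 4 and Z = 2 is He-4 — an alpha particle.

alpha particle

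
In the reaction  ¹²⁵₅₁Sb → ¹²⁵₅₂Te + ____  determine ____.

beta-minus particle

Conserve mass number: 125 = 125 + A, so A = 0.
Conserve atomic number: 51 = 52 + Z, so Z = -1.
A = 0 and Z = -1 is ⁰₋₁e — a beta-minus particle.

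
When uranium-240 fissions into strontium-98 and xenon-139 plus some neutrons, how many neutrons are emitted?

Conserve mass number: 240 = 98 + 139 + k, so k = 240 − 237 = 3.
Check atomic number: 92 = 38 + 54 + 0 = 92. ✓

3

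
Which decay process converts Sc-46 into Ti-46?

ΔA = 46 − 46 = 0; ΔZ = 22 − 21 = +1.
A is unchanged and Z rises by 1 — a neutron has become a proton (β⁻ decay).

beta-minus decay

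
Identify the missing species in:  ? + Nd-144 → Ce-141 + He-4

Conserve mass number: A + 144 = 141 + 4, so A = 1.
Conserve atomic number: Z + 60 = 58 + 2, so Z = 0.
A = 1 and Z = 0 is n — a neutron.

neutron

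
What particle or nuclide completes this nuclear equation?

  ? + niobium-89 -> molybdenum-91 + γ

deuteron

Conserve mass number: A + 89 = 91 + 0, so A = 2.
Conserve atomic number: Z + 41 = 42 + 0, so Z = 1.
A = 2 and Z = 1 is hydrogen-2 — a deuteron.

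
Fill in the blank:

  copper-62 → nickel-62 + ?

Conserve mass number: 62 = 62 + A, so A = 0.
Conserve atomic number: 29 = 28 + Z, so Z = 1.
A = 0 and Z = 1 is e⁺ — a positron.

positron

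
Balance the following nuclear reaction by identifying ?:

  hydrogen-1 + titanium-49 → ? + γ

Conserve mass number: 1 + 49 = A + 0, so A = 50.
Conserve atomic number: 1 + 22 = Z + 0, so Z = 23.
Z = 23 is vanadium, so the species is vanadium-50.

V-50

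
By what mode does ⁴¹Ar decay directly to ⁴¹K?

beta-minus decay

ΔA = 41 − 41 = 0; ΔZ = 19 − 18 = +1.
A is unchanged and Z rises by 1 — a neutron has become a proton (β⁻ decay).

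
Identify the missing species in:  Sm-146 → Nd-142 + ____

alpha particle

Conserve mass number: 146 = 142 + A, so A = 4.
Conserve atomic number: 62 = 60 + Z, so Z = 2.
A = 4 and Z = 2 is He-4 — an alpha particle.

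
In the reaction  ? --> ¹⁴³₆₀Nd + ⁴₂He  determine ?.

Sm-147

Conserve mass number: A = 143 + 4, so A = 147.
Conserve atomic number: Z = 60 + 2, so Z = 62.
Z = 62 is samarium, so the species is ¹⁴⁷₆₂Sm.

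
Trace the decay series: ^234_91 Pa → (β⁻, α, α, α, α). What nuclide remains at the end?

Start: (A, Z) = (234, 91).
After β⁻: (234, 92).
After α: (230, 90).
After α: (226, 88).
After α: (222, 86).
After α: (218, 84).
Z = 84 is polonium.

Po-218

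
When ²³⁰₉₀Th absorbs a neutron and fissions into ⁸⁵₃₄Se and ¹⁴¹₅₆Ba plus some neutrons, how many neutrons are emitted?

5

Conserve mass number: 231 = 85 + 141 + k, so k = 231 − 226 = 5.
Check atomic number: 90 = 34 + 56 + 0 = 90. ✓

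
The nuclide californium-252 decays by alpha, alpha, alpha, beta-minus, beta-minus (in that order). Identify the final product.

Pu-240

Start: (A, Z) = (252, 98).
After α: (248, 96).
After α: (244, 94).
After α: (240, 92).
After β⁻: (240, 93).
After β⁻: (240, 94).
Z = 94 is plutonium.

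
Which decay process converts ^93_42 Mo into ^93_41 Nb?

ΔA = 93 − 93 = 0; ΔZ = 41 − 42 = -1.
A is unchanged and Z drops by 1 — a proton has become a neutron (β⁺ emission or electron capture).

beta-plus decay or electron capture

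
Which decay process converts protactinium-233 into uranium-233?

ΔA = 233 − 233 = 0; ΔZ = 92 − 91 = +1.
A is unchanged and Z rises by 1 — a neutron has become a proton (β⁻ decay).

beta-minus decay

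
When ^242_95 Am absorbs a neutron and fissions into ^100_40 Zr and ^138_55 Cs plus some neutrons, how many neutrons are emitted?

Conserve mass number: 243 = 100 + 138 + k, so k = 243 − 238 = 5.
Check atomic number: 95 = 40 + 55 + 0 = 95. ✓

5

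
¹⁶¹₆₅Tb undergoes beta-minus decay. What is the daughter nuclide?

Beta-minus decay: mass number changes by +0, atomic number by +1.
A: 161 = 161; Z: 65 + 1 = 66.
Z = 66 is dysprosium, so the daughter is ¹⁶¹₆₆Dy.

Dy-161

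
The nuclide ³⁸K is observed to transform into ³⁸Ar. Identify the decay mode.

beta-plus decay or electron capture

ΔA = 38 − 38 = 0; ΔZ = 18 − 19 = -1.
A is unchanged and Z drops by 1 — a proton has become a neutron (β⁺ emission or electron capture).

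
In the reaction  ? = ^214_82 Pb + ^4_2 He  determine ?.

Conserve mass number: A = 214 + 4, so A = 218.
Conserve atomic number: Z = 82 + 2, so Z = 84.
Z = 84 is polonium, so the species is ^218_84 Po.

Po-218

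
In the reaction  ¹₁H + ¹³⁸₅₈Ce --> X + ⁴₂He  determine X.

Conserve mass number: 1 + 138 = A + 4, so A = 135.
Conserve atomic number: 1 + 58 = Z + 2, so Z = 57.
Z = 57 is lanthanum, so the species is ¹³⁵₅₇La.

La-135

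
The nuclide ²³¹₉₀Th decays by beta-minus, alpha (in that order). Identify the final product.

Ac-227

Start: (A, Z) = (231, 90).
After β⁻: (231, 91).
After α: (227, 89).
Z = 89 is actinium.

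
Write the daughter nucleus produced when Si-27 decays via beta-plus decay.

Beta-plus decay: mass number changes by +0, atomic number by -1.
A: 27 = 27; Z: 14 − 1 = 13.
Z = 13 is aluminium, so the daughter is Al-27.

Al-27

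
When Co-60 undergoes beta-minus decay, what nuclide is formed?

Beta-minus decay: mass number changes by +0, atomic number by +1.
A: 60 = 60; Z: 27 + 1 = 28.
Z = 28 is nickel, so the daughter is Ni-60.

Ni-60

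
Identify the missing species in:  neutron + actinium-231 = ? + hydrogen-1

Ra-231

Conserve mass number: 1 + 231 = A + 1, so A = 231.
Conserve atomic number: 0 + 89 = Z + 1, so Z = 88.
Z = 88 is radium, so the species is radium-231.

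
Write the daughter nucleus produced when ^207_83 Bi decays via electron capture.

Electron capture: mass number changes by +0, atomic number by -1.
A: 207 = 207; Z: 83 − 1 = 82.
Z = 82 is lead, so the daughter is ^207_82 Pb.

Pb-207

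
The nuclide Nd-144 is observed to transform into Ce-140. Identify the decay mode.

alpha decay

ΔA = 140 − 144 = -4; ΔZ = 58 − 60 = -2.
A drops by 4 and Z drops by 2 — the signature of alpha emission.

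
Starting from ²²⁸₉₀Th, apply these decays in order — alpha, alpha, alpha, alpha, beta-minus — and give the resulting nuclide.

Bi-212

Start: (A, Z) = (228, 90).
After α: (224, 88).
After α: (220, 86).
After α: (216, 84).
After α: (212, 82).
After β⁻: (212, 83).
Z = 83 is bismuth.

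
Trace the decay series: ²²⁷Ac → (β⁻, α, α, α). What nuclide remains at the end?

Start: (A, Z) = (227, 89).
After β⁻: (227, 90).
After α: (223, 88).
After α: (219, 86).
After α: (215, 84).
Z = 84 is polonium.

Po-215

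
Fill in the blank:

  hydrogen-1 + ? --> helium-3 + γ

Conserve mass number: 1 + A = 3 + 0, so A = 2.
Conserve atomic number: 1 + Z = 2 + 0, so Z = 1.
A = 2 and Z = 1 is hydrogen-2 — a deuteron.

deuteron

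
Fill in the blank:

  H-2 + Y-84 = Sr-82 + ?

alpha particle

Conserve mass number: 2 + 84 = 82 + A, so A = 4.
Conserve atomic number: 1 + 39 = 38 + Z, so Z = 2.
A = 4 and Z = 2 is He-4 — an alpha particle.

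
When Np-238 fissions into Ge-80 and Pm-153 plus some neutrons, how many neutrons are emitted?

5

Conserve mass number: 238 = 80 + 153 + k, so k = 238 − 233 = 5.
Check atomic number: 93 = 32 + 61 + 0 = 93. ✓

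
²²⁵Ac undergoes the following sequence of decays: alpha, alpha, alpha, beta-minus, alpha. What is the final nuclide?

Pb-209

Start: (A, Z) = (225, 89).
After α: (221, 87).
After α: (217, 85).
After α: (213, 83).
After β⁻: (213, 84).
After α: (209, 82).
Z = 82 is lead.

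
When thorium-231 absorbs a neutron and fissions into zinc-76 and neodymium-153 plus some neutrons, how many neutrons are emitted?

Conserve mass number: 232 = 76 + 153 + k, so k = 232 − 229 = 3.
Check atomic number: 90 = 30 + 60 + 0 = 90. ✓

3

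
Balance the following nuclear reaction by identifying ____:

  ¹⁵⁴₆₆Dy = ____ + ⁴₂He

Conserve mass number: 154 = A + 4, so A = 150.
Conserve atomic number: 66 = Z + 2, so Z = 64.
Z = 64 is gadolinium, so the species is ¹⁵⁰₆₄Gd.

Gd-150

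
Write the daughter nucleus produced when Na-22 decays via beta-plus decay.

Ne-22

Beta-plus decay: mass number changes by +0, atomic number by -1.
A: 22 = 22; Z: 11 − 1 = 10.
Z = 10 is neon, so the daughter is Ne-22.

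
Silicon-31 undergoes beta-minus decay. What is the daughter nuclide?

P-31

Beta-minus decay: mass number changes by +0, atomic number by +1.
A: 31 = 31; Z: 14 + 1 = 15.
Z = 15 is phosphorus, so the daughter is phosphorus-31.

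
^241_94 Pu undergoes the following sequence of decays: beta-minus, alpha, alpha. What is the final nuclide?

Start: (A, Z) = (241, 94).
After β⁻: (241, 95).
After α: (237, 93).
After α: (233, 91).
Z = 91 is protactinium.

Pa-233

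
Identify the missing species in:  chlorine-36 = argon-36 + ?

Conserve mass number: 36 = 36 + A, so A = 0.
Conserve atomic number: 17 = 18 + Z, so Z = -1.
A = 0 and Z = -1 is e⁻ — a beta-minus particle.

beta-minus particle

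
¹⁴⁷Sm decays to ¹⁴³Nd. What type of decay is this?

ΔA = 143 − 147 = -4; ΔZ = 60 − 62 = -2.
A drops by 4 and Z drops by 2 — the signature of alpha emission.

alpha decay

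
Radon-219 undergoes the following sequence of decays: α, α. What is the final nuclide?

Start: (A, Z) = (219, 86).
After α: (215, 84).
After α: (211, 82).
Z = 82 is lead.

Pb-211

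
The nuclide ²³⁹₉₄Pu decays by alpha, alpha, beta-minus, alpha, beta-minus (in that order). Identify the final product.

Start: (A, Z) = (239, 94).
After α: (235, 92).
After α: (231, 90).
After β⁻: (231, 91).
After α: (227, 89).
After β⁻: (227, 90).
Z = 90 is thorium.

Th-227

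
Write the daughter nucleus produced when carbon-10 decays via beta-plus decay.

B-10

Beta-plus decay: mass number changes by +0, atomic number by -1.
A: 10 = 10; Z: 6 − 1 = 5.
Z = 5 is boron, so the daughter is boron-10.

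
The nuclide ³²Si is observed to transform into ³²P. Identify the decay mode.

beta-minus decay

ΔA = 32 − 32 = 0; ΔZ = 15 − 14 = +1.
A is unchanged and Z rises by 1 — a neutron has become a proton (β⁻ decay).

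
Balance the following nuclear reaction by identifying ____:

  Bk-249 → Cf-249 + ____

beta-minus particle

Conserve mass number: 249 = 249 + A, so A = 0.
Conserve atomic number: 97 = 98 + Z, so Z = -1.
A = 0 and Z = -1 is e⁻ — a beta-minus particle.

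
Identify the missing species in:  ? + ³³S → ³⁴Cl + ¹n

deuteron

Conserve mass number: A + 33 = 34 + 1, so A = 2.
Conserve atomic number: Z + 16 = 17 + 0, so Z = 1.
A = 2 and Z = 1 is ²H — a deuteron.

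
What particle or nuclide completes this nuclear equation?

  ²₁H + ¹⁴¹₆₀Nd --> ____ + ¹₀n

Pm-142

Conserve mass number: 2 + 141 = A + 1, so A = 142.
Conserve atomic number: 1 + 60 = Z + 0, so Z = 61.
Z = 61 is promethium, so the species is ¹⁴²₆₁Pm.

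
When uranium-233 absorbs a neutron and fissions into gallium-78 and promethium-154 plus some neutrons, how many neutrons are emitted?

2

Conserve mass number: 234 = 78 + 154 + k, so k = 234 − 232 = 2.
Check atomic number: 92 = 31 + 61 + 0 = 92. ✓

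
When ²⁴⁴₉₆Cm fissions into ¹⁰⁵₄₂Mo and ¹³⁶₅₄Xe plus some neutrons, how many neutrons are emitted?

3

Conserve mass number: 244 = 105 + 136 + k, so k = 244 − 241 = 3.
Check atomic number: 96 = 42 + 54 + 0 = 96. ✓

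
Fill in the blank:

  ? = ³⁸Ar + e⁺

K-38

Conserve mass number: A = 38 + 0, so A = 38.
Conserve atomic number: Z = 18 + 1, so Z = 19.
Z = 19 is potassium, so the species is ³⁸K.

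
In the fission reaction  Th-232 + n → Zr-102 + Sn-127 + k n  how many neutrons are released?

4

Conserve mass number: 233 = 102 + 127 + k, so k = 233 − 229 = 4.
Check atomic number: 90 = 40 + 50 + 0 = 90. ✓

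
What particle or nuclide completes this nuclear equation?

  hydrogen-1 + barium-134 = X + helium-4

Cs-131

Conserve mass number: 1 + 134 = A + 4, so A = 131.
Conserve atomic number: 1 + 56 = Z + 2, so Z = 55.
Z = 55 is caesium, so the species is caesium-131.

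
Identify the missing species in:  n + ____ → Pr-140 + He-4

Conserve mass number: 1 + A = 140 + 4, so A = 143.
Conserve atomic number: 0 + Z = 59 + 2, so Z = 61.
Z = 61 is promethium, so the species is Pm-143.

Pm-143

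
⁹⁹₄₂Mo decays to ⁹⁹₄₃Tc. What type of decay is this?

beta-minus decay

ΔA = 99 − 99 = 0; ΔZ = 43 − 42 = +1.
A is unchanged and Z rises by 1 — a neutron has become a proton (β⁻ decay).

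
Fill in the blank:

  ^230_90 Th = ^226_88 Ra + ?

Conserve mass number: 230 = 226 + A, so A = 4.
Conserve atomic number: 90 = 88 + Z, so Z = 2.
A = 4 and Z = 2 is ^4_2 He — an alpha particle.

alpha particle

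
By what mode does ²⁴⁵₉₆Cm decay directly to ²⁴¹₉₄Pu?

ΔA = 241 − 245 = -4; ΔZ = 94 − 96 = -2.
A drops by 4 and Z drops by 2 — the signature of alpha emission.

alpha decay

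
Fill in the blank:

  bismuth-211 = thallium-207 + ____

alpha particle

Conserve mass number: 211 = 207 + A, so A = 4.
Conserve atomic number: 83 = 81 + Z, so Z = 2.
A = 4 and Z = 2 is helium-4 — an alpha particle.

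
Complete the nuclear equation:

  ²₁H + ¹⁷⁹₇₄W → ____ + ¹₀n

Conserve mass number: 2 + 179 = A + 1, so A = 180.
Conserve atomic number: 1 + 74 = Z + 0, so Z = 75.
Z = 75 is rhenium, so the species is ¹⁸⁰₇₅Re.

Re-180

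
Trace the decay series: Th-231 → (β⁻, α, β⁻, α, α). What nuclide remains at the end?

Start: (A, Z) = (231, 90).
After β⁻: (231, 91).
After α: (227, 89).
After β⁻: (227, 90).
After α: (223, 88).
After α: (219, 86).
Z = 86 is radon.

Rn-219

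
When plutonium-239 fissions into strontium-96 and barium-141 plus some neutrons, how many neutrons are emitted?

2

Conserve mass number: 239 = 96 + 141 + k, so k = 239 − 237 = 2.
Check atomic number: 94 = 38 + 56 + 0 = 94. ✓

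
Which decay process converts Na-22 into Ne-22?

ΔA = 22 − 22 = 0; ΔZ = 10 − 11 = -1.
A is unchanged and Z drops by 1 — a proton has become a neutron (β⁺ emission or electron capture).

beta-plus decay or electron capture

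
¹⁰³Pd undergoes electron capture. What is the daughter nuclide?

Rh-103

Electron capture: mass number changes by +0, atomic number by -1.
A: 103 = 103; Z: 46 − 1 = 45.
Z = 45 is rhodium, so the daughter is ¹⁰³Rh.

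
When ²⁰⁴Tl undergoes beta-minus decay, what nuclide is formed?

Beta-minus decay: mass number changes by +0, atomic number by +1.
A: 204 = 204; Z: 81 + 1 = 82.
Z = 82 is lead, so the daughter is ²⁰⁴Pb.

Pb-204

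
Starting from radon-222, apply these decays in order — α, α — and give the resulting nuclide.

Start: (A, Z) = (222, 86).
After α: (218, 84).
After α: (214, 82).
Z = 82 is lead.

Pb-214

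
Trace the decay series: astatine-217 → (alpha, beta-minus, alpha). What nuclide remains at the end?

Pb-209

Start: (A, Z) = (217, 85).
After α: (213, 83).
After β⁻: (213, 84).
After α: (209, 82).
Z = 82 is lead.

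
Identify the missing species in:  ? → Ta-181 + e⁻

Conserve mass number: A = 181 + 0, so A = 181.
Conserve atomic number: Z = 73 − 1, so Z = 72.
Z = 72 is hafnium, so the species is Hf-181.

Hf-181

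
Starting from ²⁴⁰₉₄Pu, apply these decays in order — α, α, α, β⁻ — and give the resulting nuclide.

Ac-228

Start: (A, Z) = (240, 94).
After α: (236, 92).
After α: (232, 90).
After α: (228, 88).
After β⁻: (228, 89).
Z = 89 is actinium.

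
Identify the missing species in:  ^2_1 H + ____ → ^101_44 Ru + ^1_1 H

Conserve mass number: 2 + A = 101 + 1, so A = 100.
Conserve atomic number: 1 + Z = 44 + 1, so Z = 44.
Z = 44 is ruthenium, so the species is ^100_44 Ru.

Ru-100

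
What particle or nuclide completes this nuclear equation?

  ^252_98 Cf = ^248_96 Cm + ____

alpha particle

Conserve mass number: 252 = 248 + A, so A = 4.
Conserve atomic number: 98 = 96 + Z, so Z = 2.
A = 4 and Z = 2 is ^4_2 He — an alpha particle.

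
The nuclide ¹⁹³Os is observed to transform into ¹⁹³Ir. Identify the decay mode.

ΔA = 193 − 193 = 0; ΔZ = 77 − 76 = +1.
A is unchanged and Z rises by 1 — a neutron has become a proton (β⁻ decay).

beta-minus decay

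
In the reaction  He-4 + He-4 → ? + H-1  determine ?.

Conserve mass number: 4 + 4 = A + 1, so A = 7.
Conserve atomic number: 2 + 2 = Z + 1, so Z = 3.
Z = 3 is lithium, so the species is Li-7.

Li-7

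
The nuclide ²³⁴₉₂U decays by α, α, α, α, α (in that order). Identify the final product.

Start: (A, Z) = (234, 92).
After α: (230, 90).
After α: (226, 88).
After α: (222, 86).
After α: (218, 84).
After α: (214, 82).
Z = 82 is lead.

Pb-214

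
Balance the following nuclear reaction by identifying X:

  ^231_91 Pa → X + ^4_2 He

Conserve mass number: 231 = A + 4, so A = 227.
Conserve atomic number: 91 = Z + 2, so Z = 89.
Z = 89 is actinium, so the species is ^227_89 Ac.

Ac-227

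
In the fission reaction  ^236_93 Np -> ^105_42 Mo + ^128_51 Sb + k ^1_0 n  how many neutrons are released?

3

Conserve mass number: 236 = 105 + 128 + k, so k = 236 − 233 = 3.
Check atomic number: 93 = 42 + 51 + 0 = 93. ✓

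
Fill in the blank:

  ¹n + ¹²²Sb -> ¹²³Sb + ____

Conserve mass number: 1 + 122 = 123 + A, so A = 0.
Conserve atomic number: 0 + 51 = 51 + Z, so Z = 0.
A = 0 and Z = 0 is γ — a gamma ray.

gamma ray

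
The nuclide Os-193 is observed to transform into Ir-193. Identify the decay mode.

beta-minus decay

ΔA = 193 − 193 = 0; ΔZ = 77 − 76 = +1.
A is unchanged and Z rises by 1 — a neutron has become a proton (β⁻ decay).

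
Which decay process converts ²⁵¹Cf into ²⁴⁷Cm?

alpha decay

ΔA = 247 − 251 = -4; ΔZ = 96 − 98 = -2.
A drops by 4 and Z drops by 2 — the signature of alpha emission.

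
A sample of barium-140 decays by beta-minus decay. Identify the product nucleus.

Beta-minus decay: mass number changes by +0, atomic number by +1.
A: 140 = 140; Z: 56 + 1 = 57.
Z = 57 is lanthanum, so the daughter is lanthanum-140.

La-140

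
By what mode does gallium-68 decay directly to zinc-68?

ΔA = 68 − 68 = 0; ΔZ = 30 − 31 = -1.
A is unchanged and Z drops by 1 — a proton has become a neutron (β⁺ emission or electron capture).

beta-plus decay or electron capture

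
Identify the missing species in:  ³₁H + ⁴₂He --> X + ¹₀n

Conserve mass number: 3 + 4 = A + 1, so A = 6.
Conserve atomic number: 1 + 2 = Z + 0, so Z = 3.
Z = 3 is lithium, so the species is ⁶₃Li.

Li-6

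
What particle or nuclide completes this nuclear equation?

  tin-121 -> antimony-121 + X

beta-minus particle

Conserve mass number: 121 = 121 + A, so A = 0.
Conserve atomic number: 50 = 51 + Z, so Z = -1.
A = 0 and Z = -1 is e⁻ — a beta-minus particle.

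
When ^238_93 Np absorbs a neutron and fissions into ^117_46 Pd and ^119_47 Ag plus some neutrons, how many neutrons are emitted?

Conserve mass number: 239 = 117 + 119 + k, so k = 239 − 236 = 3.
Check atomic number: 93 = 46 + 47 + 0 = 93. ✓

3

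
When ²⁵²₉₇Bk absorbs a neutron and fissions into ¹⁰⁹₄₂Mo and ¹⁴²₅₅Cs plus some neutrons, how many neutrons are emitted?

Conserve mass number: 253 = 109 + 142 + k, so k = 253 − 251 = 2.
Check atomic number: 97 = 42 + 55 + 0 = 97. ✓

2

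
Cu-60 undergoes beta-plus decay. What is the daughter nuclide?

Ni-60

Beta-plus decay: mass number changes by +0, atomic number by -1.
A: 60 = 60; Z: 29 − 1 = 28.
Z = 28 is nickel, so the daughter is Ni-60.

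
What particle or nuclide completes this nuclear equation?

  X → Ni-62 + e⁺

Cu-62

Conserve mass number: A = 62 + 0, so A = 62.
Conserve atomic number: Z = 28 + 1, so Z = 29.
Z = 29 is copper, so the species is Cu-62.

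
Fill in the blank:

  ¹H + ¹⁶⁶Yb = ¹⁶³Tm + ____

Conserve mass number: 1 + 166 = 163 + A, so A = 4.
Conserve atomic number: 1 + 70 = 69 + Z, so Z = 2.
A = 4 and Z = 2 is ⁴He — an alpha particle.

alpha particle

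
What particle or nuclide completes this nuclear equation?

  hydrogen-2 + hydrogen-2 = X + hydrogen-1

Conserve mass number: 2 + 2 = A + 1, so A = 3.
Conserve atomic number: 1 + 1 = Z + 1, so Z = 1.
A = 3 and Z = 1 is hydrogen-3 — a triton.

H-3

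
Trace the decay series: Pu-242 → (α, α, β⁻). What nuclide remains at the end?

Pa-234

Start: (A, Z) = (242, 94).
After α: (238, 92).
After α: (234, 90).
After β⁻: (234, 91).
Z = 91 is protactinium.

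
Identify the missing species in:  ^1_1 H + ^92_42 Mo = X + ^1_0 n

Conserve mass number: 1 + 92 = A + 1, so A = 92.
Conserve atomic number: 1 + 42 = Z + 0, so Z = 43.
Z = 43 is technetium, so the species is ^92_43 Tc.

Tc-92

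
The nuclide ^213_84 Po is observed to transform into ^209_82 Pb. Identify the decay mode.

alpha decay

ΔA = 209 − 213 = -4; ΔZ = 82 − 84 = -2.
A drops by 4 and Z drops by 2 — the signature of alpha emission.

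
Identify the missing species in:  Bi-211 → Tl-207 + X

alpha particle

Conserve mass number: 211 = 207 + A, so A = 4.
Conserve atomic number: 83 = 81 + Z, so Z = 2.
A = 4 and Z = 2 is He-4 — an alpha particle.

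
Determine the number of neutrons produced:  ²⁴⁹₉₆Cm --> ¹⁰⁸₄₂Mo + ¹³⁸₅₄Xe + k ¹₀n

3

Conserve mass number: 249 = 108 + 138 + k, so k = 249 − 246 = 3.
Check atomic number: 96 = 42 + 54 + 0 = 96. ✓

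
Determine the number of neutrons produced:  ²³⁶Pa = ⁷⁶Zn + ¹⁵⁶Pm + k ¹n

4

Conserve mass number: 236 = 76 + 156 + k, so k = 236 − 232 = 4.
Check atomic number: 91 = 30 + 61 + 0 = 91. ✓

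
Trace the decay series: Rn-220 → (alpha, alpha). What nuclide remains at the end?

Start: (A, Z) = (220, 86).
After α: (216, 84).
After α: (212, 82).
Z = 82 is lead.

Pb-212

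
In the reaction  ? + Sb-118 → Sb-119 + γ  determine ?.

Conserve mass number: A + 118 = 119 + 0, so A = 1.
Conserve atomic number: Z + 51 = 51 + 0, so Z = 0.
A = 1 and Z = 0 is n — a neutron.

neutron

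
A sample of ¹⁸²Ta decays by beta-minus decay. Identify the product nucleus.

Beta-minus decay: mass number changes by +0, atomic number by +1.
A: 182 = 182; Z: 73 + 1 = 74.
Z = 74 is tungsten, so the daughter is ¹⁸²W.

W-182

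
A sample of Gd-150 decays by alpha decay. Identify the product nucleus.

Sm-146

Alpha decay: mass number changes by -4, atomic number by -2.
A: 150 − 4 = 146; Z: 64 − 2 = 62.
Z = 62 is samarium, so the daughter is Sm-146.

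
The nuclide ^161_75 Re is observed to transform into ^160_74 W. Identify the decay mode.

ΔA = 160 − 161 = -1; ΔZ = 74 − 75 = -1.
A drops by 1 and Z drops by 1 — a proton was emitted.

proton emission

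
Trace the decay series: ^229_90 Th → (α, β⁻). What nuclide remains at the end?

Ac-225

Start: (A, Z) = (229, 90).
After α: (225, 88).
After β⁻: (225, 89).
Z = 89 is actinium.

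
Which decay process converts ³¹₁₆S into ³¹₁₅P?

ΔA = 31 − 31 = 0; ΔZ = 15 − 16 = -1.
A is unchanged and Z drops by 1 — a proton has become a neutron (β⁺ emission or electron capture).

beta-plus decay or electron capture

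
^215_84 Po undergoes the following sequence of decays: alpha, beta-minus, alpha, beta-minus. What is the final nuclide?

Start: (A, Z) = (215, 84).
After α: (211, 82).
After β⁻: (211, 83).
After α: (207, 81).
After β⁻: (207, 82).
Z = 82 is lead.

Pb-207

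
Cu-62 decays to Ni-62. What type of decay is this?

ΔA = 62 − 62 = 0; ΔZ = 28 − 29 = -1.
A is unchanged and Z drops by 1 — a proton has become a neutron (β⁺ emission or electron capture).

beta-plus decay or electron capture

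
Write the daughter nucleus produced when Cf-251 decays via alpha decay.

Alpha decay: mass number changes by -4, atomic number by -2.
A: 251 − 4 = 247; Z: 98 − 2 = 96.
Z = 96 is curium, so the daughter is Cm-247.

Cm-247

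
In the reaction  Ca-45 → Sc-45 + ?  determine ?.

Conserve mass number: 45 = 45 + A, so A = 0.
Conserve atomic number: 20 = 21 + Z, so Z = -1.
A = 0 and Z = -1 is e⁻ — a beta-minus particle.

beta-minus particle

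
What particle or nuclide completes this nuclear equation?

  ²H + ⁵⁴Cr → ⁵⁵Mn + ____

Conserve mass number: 2 + 54 = 55 + A, so A = 1.
Conserve atomic number: 1 + 24 = 25 + Z, so Z = 0.
A = 1 and Z = 0 is ¹n — a neutron.

neutron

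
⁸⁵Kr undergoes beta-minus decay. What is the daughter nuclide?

Beta-minus decay: mass number changes by +0, atomic number by +1.
A: 85 = 85; Z: 36 + 1 = 37.
Z = 37 is rubidium, so the daughter is ⁸⁵Rb.

Rb-85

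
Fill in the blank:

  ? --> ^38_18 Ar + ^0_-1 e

Conserve mass number: A = 38 + 0, so A = 38.
Conserve atomic number: Z = 18 − 1, so Z = 17.
Z = 17 is chlorine, so the species is ^38_17 Cl.

Cl-38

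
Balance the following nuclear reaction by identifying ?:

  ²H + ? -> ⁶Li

alpha particle

Conserve mass number: 2 + A = 6, so A = 4.
Conserve atomic number: 1 + Z = 3, so Z = 2.
A = 4 and Z = 2 is ⁴He — an alpha particle.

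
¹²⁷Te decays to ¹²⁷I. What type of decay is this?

ΔA = 127 − 127 = 0; ΔZ = 53 − 52 = +1.
A is unchanged and Z rises by 1 — a neutron has become a proton (β⁻ decay).

beta-minus decay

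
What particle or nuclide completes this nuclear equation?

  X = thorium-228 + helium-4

Conserve mass number: A = 228 + 4, so A = 232.
Conserve atomic number: Z = 90 + 2, so Z = 92.
Z = 92 is uranium, so the species is uranium-232.

U-232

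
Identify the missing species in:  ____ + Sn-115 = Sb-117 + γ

deuteron

Conserve mass number: A + 115 = 117 + 0, so A = 2.
Conserve atomic number: Z + 50 = 51 + 0, so Z = 1.
A = 2 and Z = 1 is H-2 — a deuteron.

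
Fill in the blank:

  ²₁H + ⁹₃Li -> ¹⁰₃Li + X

Conserve mass number: 2 + 9 = 10 + A, so A = 1.
Conserve atomic number: 1 + 3 = 3 + Z, so Z = 1.
A = 1 and Z = 1 is ¹₁H — a proton.

proton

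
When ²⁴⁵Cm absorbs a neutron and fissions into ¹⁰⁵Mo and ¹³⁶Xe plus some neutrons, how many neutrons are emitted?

Conserve mass number: 246 = 105 + 136 + k, so k = 246 − 241 = 5.
Check atomic number: 96 = 42 + 54 + 0 = 96. ✓

5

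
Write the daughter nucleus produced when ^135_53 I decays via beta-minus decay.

Beta-minus decay: mass number changes by +0, atomic number by +1.
A: 135 = 135; Z: 53 + 1 = 54.
Z = 54 is xenon, so the daughter is ^135_54 Xe.

Xe-135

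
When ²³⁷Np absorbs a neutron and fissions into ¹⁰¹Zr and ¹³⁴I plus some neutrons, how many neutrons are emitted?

3

Conserve mass number: 238 = 101 + 134 + k, so k = 238 − 235 = 3.
Check atomic number: 93 = 40 + 53 + 0 = 93. ✓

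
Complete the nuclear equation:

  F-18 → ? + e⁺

Conserve mass number: 18 = A + 0, so A = 18.
Conserve atomic number: 9 = Z + 1, so Z = 8.
Z = 8 is oxygen, so the species is O-18.

O-18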